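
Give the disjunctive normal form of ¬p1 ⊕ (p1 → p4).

p1 ∧ p4

¬p1 ⊕ (p1 → p4)
≡ (¬p1 ∧ ¬(p1 → p4)) ∨ (¬¬p1 ∧ (p1 → p4))   [expand ⊕]
≡ (¬p1 ∧ ¬(¬p1 ∨ p4)) ∨ (¬¬p1 ∧ (p1 → p4))   [eliminate →]
≡ (¬p1 ∧ ¬(¬p1 ∨ p4)) ∨ (¬¬p1 ∧ (¬p1 ∨ p4))   [eliminate →]
≡ (¬p1 ∧ ¬¬p1 ∧ ¬p4) ∨ (¬¬p1 ∧ (¬p1 ∨ p4))   [De Morgan]
≡ (¬p1 ∧ p1 ∧ ¬p4) ∨ (¬¬p1 ∧ (¬p1 ∨ p4))   [double negation]
≡ (¬p1 ∧ p1 ∧ ¬p4) ∨ (p1 ∧ (¬p1 ∨ p4))   [double negation]
≡ (¬p1 ∧ p1 ∧ ¬p4) ∨ (p1 ∧ ¬p1) ∨ (p1 ∧ p4)   [distribute ∧ over ∨]
≡ p1 ∧ p4   [simplify]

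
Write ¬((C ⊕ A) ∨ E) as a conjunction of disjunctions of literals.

(¬C ∨ A) ∧ (¬A ∨ C) ∧ ¬E

¬((C ⊕ A) ∨ E)
⇔ ¬(((C ∨ A) ∧ ¬(C ∧ A)) ∨ E)   [expand ⊕]
⇔ ¬((C ∨ A) ∧ ¬(C ∧ A)) ∧ ¬E   [De Morgan]
⇔ (¬(C ∨ A) ∨ ¬¬(C ∧ A)) ∧ ¬E   [De Morgan]
⇔ ((¬C ∧ ¬A) ∨ ¬¬(C ∧ A)) ∧ ¬E   [De Morgan]
⇔ ((¬C ∧ ¬A) ∨ (C ∧ A)) ∧ ¬E   [double negation]
⇔ (¬C ∨ C) ∧ (¬C ∨ A) ∧ (¬A ∨ C) ∧ (¬A ∨ A) ∧ ¬E   [distribute ∨ over ∧]
⇔ (¬C ∨ A) ∧ (¬A ∨ C) ∧ ¬E   [simplify]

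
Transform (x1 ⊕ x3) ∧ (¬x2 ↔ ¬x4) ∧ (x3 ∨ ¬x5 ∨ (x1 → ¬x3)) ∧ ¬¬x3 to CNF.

(x1 ⊕ x3) ∧ (¬x2 ↔ ¬x4) ∧ (x3 ∨ ¬x5 ∨ (x1 → ¬x3)) ∧ ¬¬x3
≡ (x1 ∨ x3) ∧ ¬(x1 ∧ x3) ∧ (¬x2 ↔ ¬x4) ∧ (x3 ∨ ¬x5 ∨ (x1 → ¬x3)) ∧ ¬¬x3   [expand ⊕]
≡ (x1 ∨ x3) ∧ ¬(x1 ∧ x3) ∧ (¬x2 → ¬x4) ∧ (¬x4 → ¬x2) ∧ (x3 ∨ ¬x5 ∨ (x1 → ¬x3)) ∧ ¬¬x3   [eliminate ↔]
≡ (x1 ∨ x3) ∧ ¬(x1 ∧ x3) ∧ (¬¬x2 ∨ ¬x4) ∧ (¬x4 → ¬x2) ∧ (x3 ∨ ¬x5 ∨ (x1 → ¬x3)) ∧ ¬¬x3   [eliminate →]
≡ (x1 ∨ x3) ∧ ¬(x1 ∧ x3) ∧ (¬¬x2 ∨ ¬x4) ∧ (¬¬x4 ∨ ¬x2) ∧ (x3 ∨ ¬x5 ∨ (x1 → ¬x3)) ∧ ¬¬x3   [eliminate →]
≡ (x1 ∨ x3) ∧ ¬(x1 ∧ x3) ∧ (¬¬x2 ∨ ¬x4) ∧ (¬¬x4 ∨ ¬x2) ∧ (x3 ∨ ¬x5 ∨ ¬x1 ∨ ¬x3) ∧ ¬¬x3   [eliminate →]
≡ (x1 ∨ x3) ∧ (¬x1 ∨ ¬x3) ∧ (¬¬x2 ∨ ¬x4) ∧ (¬¬x4 ∨ ¬x2) ∧ (x3 ∨ ¬x5 ∨ ¬x1 ∨ ¬x3) ∧ ¬¬x3   [De Morgan]
≡ (x1 ∨ x3) ∧ (¬x1 ∨ ¬x3) ∧ (x2 ∨ ¬x4) ∧ (¬¬x4 ∨ ¬x2) ∧ (x3 ∨ ¬x5 ∨ ¬x1 ∨ ¬x3) ∧ ¬¬x3   [double negation]
≡ (x1 ∨ x3) ∧ (¬x1 ∨ ¬x3) ∧ (x2 ∨ ¬x4) ∧ (x4 ∨ ¬x2) ∧ (x3 ∨ ¬x5 ∨ ¬x1 ∨ ¬x3) ∧ ¬¬x3   [double negation]
≡ (x1 ∨ x3) ∧ (¬x1 ∨ ¬x3) ∧ (x2 ∨ ¬x4) ∧ (x4 ∨ ¬x2) ∧ (x3 ∨ ¬x5 ∨ ¬x1 ∨ ¬x3) ∧ x3   [double negation]
≡ (¬x1 ∨ ¬x3) ∧ (x2 ∨ ¬x4) ∧ (x4 ∨ ¬x2) ∧ x3   [simplify]

(¬x1 ∨ ¬x3) ∧ (x2 ∨ ¬x4) ∧ (x4 ∨ ¬x2) ∧ x3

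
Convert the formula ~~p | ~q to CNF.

p | ~q

~~p | ~q
≡ p | ~q   [double negation]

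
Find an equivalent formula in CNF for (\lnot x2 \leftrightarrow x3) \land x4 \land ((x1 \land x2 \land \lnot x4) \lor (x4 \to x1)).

(\lnot x2 \leftrightarrow x3) \land x4 \land ((x1 \land x2 \land \lnot x4) \lor (x4 \to x1))
= (\lnot x2 \to x3) \land (x3 \to \lnot x2) \land x4 \land ((x1 \land x2 \land \lnot x4) \lor (x4 \to x1))   — eliminate \leftrightarrow
= (\lnot \lnot x2 \lor x3) \land (x3 \to \lnot x2) \land x4 \land ((x1 \land x2 \land \lnot x4) \lor (x4 \to x1))   — eliminate \to
= (\lnot \lnot x2 \lor x3) \land (\lnot x3 \lor \lnot x2) \land x4 \land ((x1 \land x2 \land \lnot x4) \lor (x4 \to x1))   — eliminate \to
= (\lnot \lnot x2 \lor x3) \land (\lnot x3 \lor \lnot x2) \land x4 \land ((x1 \land x2 \land \lnot x4) \lor \lnot x4 \lor x1)   — eliminate \to
= (x2 \lor x3) \land (\lnot x3 \lor \lnot x2) \land x4 \land ((x1 \land x2 \land \lnot x4) \lor \lnot x4 \lor x1)   — double negation
= (x2 \lor x3) \land (\lnot x3 \lor \lnot x2) \land x4 \land (x1 \lor \lnot x4 \lor x1) \land (x2 \lor \lnot x4 \lor x1) \land (\lnot x4 \lor \lnot x4 \lor x1)   — distribute \lor over \land
= (x2 \lor x3) \land (\lnot x3 \lor \lnot x2) \land x4 \land (x1 \lor \lnot x4)   — simplify

(x2 \lor x3) \land (\lnot x3 \lor \lnot x2) \land x4 \land (x1 \lor \lnot x4)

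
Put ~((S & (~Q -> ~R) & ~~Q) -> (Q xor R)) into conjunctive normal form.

S & Q & (~Q | R)

~((S & (~Q -> ~R) & ~~Q) -> (Q xor R))
= ~(~(S & (~Q -> ~R) & ~~Q) | (Q xor R))
= ~(~(S & (~~Q | ~R) & ~~Q) | (Q xor R))
= ~(~(S & (~~Q | ~R) & ~~Q) | ((Q | R) & ~(Q & R)))
= ~~(S & (~~Q | ~R) & ~~Q) & ~((Q | R) & ~(Q & R))
= S & (~~Q | ~R) & ~~Q & ~((Q | R) & ~(Q & R))
= S & (Q | ~R) & ~~Q & ~((Q | R) & ~(Q & R))
= S & (Q | ~R) & Q & ~((Q | R) & ~(Q & R))
= S & (Q | ~R) & Q & (~(Q | R) | ~~(Q & R))
= S & (Q | ~R) & Q & ((~Q & ~R) | ~~(Q & R))
= S & (Q | ~R) & Q & ((~Q & ~R) | (Q & R))
= S & (Q | ~R) & Q & (~Q | Q) & (~Q | R) & (~R | Q) & (~R | R)
= S & Q & (~Q | R)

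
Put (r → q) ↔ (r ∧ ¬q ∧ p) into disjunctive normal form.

(r → q) ↔ (r ∧ ¬q ∧ p)
≡ ((r → q) → (r ∧ ¬q ∧ p)) ∧ ((r ∧ ¬q ∧ p) → (r → q))   (eliminate ↔)
≡ (¬(r → q) ∨ (r ∧ ¬q ∧ p)) ∧ ((r ∧ ¬q ∧ p) → (r → q))   (eliminate →)
≡ (¬(¬r ∨ q) ∨ (r ∧ ¬q ∧ p)) ∧ ((r ∧ ¬q ∧ p) → (r → q))   (eliminate →)
≡ (¬(¬r ∨ q) ∨ (r ∧ ¬q ∧ p)) ∧ (¬(r ∧ ¬q ∧ p) ∨ (r → q))   (eliminate →)
≡ (¬(¬r ∨ q) ∨ (r ∧ ¬q ∧ p)) ∧ (¬(r ∧ ¬q ∧ p) ∨ ¬r ∨ q)   (eliminate →)
≡ ((¬¬r ∧ ¬q) ∨ (r ∧ ¬q ∧ p)) ∧ (¬(r ∧ ¬q ∧ p) ∨ ¬r ∨ q)   (De Morgan)
≡ ((r ∧ ¬q) ∨ (r ∧ ¬q ∧ p)) ∧ (¬(r ∧ ¬q ∧ p) ∨ ¬r ∨ q)   (double negation)
≡ ((r ∧ ¬q) ∨ (r ∧ ¬q ∧ p)) ∧ (¬r ∨ ¬¬q ∨ ¬p ∨ ¬r ∨ q)   (De Morgan)
≡ ((r ∧ ¬q) ∨ (r ∧ ¬q ∧ p)) ∧ (¬r ∨ q ∨ ¬p ∨ ¬r ∨ q)   (double negation)
≡ (r ∧ ¬q ∧ ¬r) ∨ (r ∧ ¬q ∧ q) ∨ (r ∧ ¬q ∧ ¬p) ∨ (r ∧ ¬q ∧ ¬r) ∨ (r ∧ ¬q ∧ q) ∨ (r ∧ ¬q ∧ p ∧ ¬r) ∨ (r ∧ ¬q ∧ p ∧ q) ∨ (r ∧ ¬q ∧ p ∧ ¬p) ∨ (r ∧ ¬q ∧ p ∧ ¬r) ∨ (r ∧ ¬q ∧ p ∧ q)   (distribute ∧ over ∨)
≡ r ∧ ¬q ∧ ¬p   (simplify)

r ∧ ¬q ∧ ¬p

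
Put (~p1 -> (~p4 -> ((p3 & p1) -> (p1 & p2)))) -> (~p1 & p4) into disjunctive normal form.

(~p1 -> (~p4 -> ((p3 & p1) -> (p1 & p2)))) -> (~p1 & p4)
≡ ~(~p1 -> (~p4 -> ((p3 & p1) -> (p1 & p2)))) | (~p1 & p4)   [eliminate ->]
≡ ~(~~p1 | (~p4 -> ((p3 & p1) -> (p1 & p2)))) | (~p1 & p4)   [eliminate ->]
≡ ~(~~p1 | ~~p4 | ((p3 & p1) -> (p1 & p2))) | (~p1 & p4)   [eliminate ->]
≡ ~(~~p1 | ~~p4 | ~(p3 & p1) | (p1 & p2)) | (~p1 & p4)   [eliminate ->]
≡ (~~~p1 & ~~~p4 & ~~(p3 & p1) & ~(p1 & p2)) | (~p1 & p4)   [De Morgan]
≡ (~p1 & ~~~p4 & ~~(p3 & p1) & ~(p1 & p2)) | (~p1 & p4)   [double negation]
≡ (~p1 & ~p4 & ~~(p3 & p1) & ~(p1 & p2)) | (~p1 & p4)   [double negation]
≡ (~p1 & ~p4 & p3 & p1 & ~(p1 & p2)) | (~p1 & p4)   [double negation]
≡ (~p1 & ~p4 & p3 & p1 & (~p1 | ~p2)) | (~p1 & p4)   [De Morgan]
≡ (~p1 & ~p4 & p3 & p1 & ~p1) | (~p1 & ~p4 & p3 & p1 & ~p2) | (~p1 & p4)   [distribute & over |]
≡ ~p1 & p4   [simplify]

~p1 & p4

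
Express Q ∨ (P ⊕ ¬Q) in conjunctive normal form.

Q ∨ ¬P

Q ∨ (P ⊕ ¬Q)
⇔ Q ∨ ((P ∨ ¬Q) ∧ ¬(P ∧ ¬Q))   [expand ⊕]
⇔ Q ∨ ((P ∨ ¬Q) ∧ (¬P ∨ ¬¬Q))   [De Morgan]
⇔ Q ∨ ((P ∨ ¬Q) ∧ (¬P ∨ Q))   [double negation]
⇔ (Q ∨ P ∨ ¬Q) ∧ (Q ∨ ¬P ∨ Q)   [distribute ∨ over ∧]
⇔ Q ∨ ¬P   [simplify]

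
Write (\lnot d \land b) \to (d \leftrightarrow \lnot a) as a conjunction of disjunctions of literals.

(\lnot d \land b) \to (d \leftrightarrow \lnot a)
⇔ \lnot (\lnot d \land b) \lor (d \leftrightarrow \lnot a)   [eliminate \to]
⇔ \lnot (\lnot d \land b) \lor ((d \to \lnot a) \land (\lnot a \to d))   [eliminate \leftrightarrow]
⇔ \lnot (\lnot d \land b) \lor ((\lnot d \lor \lnot a) \land (\lnot a \to d))   [eliminate \to]
⇔ \lnot (\lnot d \land b) \lor ((\lnot d \lor \lnot a) \land (\lnot \lnot a \lor d))   [eliminate \to]
⇔ \lnot \lnot d \lor \lnot b \lor ((\lnot d \lor \lnot a) \land (\lnot \lnot a \lor d))   [De Morgan]
⇔ d \lor \lnot b \lor ((\lnot d \lor \lnot a) \land (\lnot \lnot a \lor d))   [double negation]
⇔ d \lor \lnot b \lor ((\lnot d \lor \lnot a) \land (a \lor d))   [double negation]
⇔ (d \lor \lnot b \lor \lnot d \lor \lnot a) \land (d \lor \lnot b \lor a \lor d)   [distribute \lor over \land]
⇔ d \lor \lnot b \lor a   [simplify]

d \lor \lnot b \lor a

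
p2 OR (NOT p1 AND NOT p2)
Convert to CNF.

p2 OR (NOT p1 AND NOT p2)
= (p2 OR NOT p1) AND (p2 OR NOT p2)   — distribute OR over AND
= p2 OR NOT p1   — simplify

p2 OR NOT p1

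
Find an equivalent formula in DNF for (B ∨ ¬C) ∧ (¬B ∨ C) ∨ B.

(B ∨ ¬C) ∧ (¬B ∨ C) ∨ B
⇔ B ∧ ¬B ∨ B ∧ C ∨ ¬C ∧ ¬B ∨ ¬C ∧ C ∨ B   [distribute ∧ over ∨]
⇔ ¬C ∧ ¬B ∨ B   [simplify]

¬C ∧ ¬B ∨ B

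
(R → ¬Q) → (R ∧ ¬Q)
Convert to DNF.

(R → ¬Q) → (R ∧ ¬Q)
≡ ¬(R → ¬Q) ∨ (R ∧ ¬Q)   [eliminate →]
≡ ¬(¬R ∨ ¬Q) ∨ (R ∧ ¬Q)   [eliminate →]
≡ (¬¬R ∧ ¬¬Q) ∨ (R ∧ ¬Q)   [De Morgan]
≡ (R ∧ ¬¬Q) ∨ (R ∧ ¬Q)   [double negation]
≡ (R ∧ Q) ∨ (R ∧ ¬Q)   [double negation]

(R ∧ Q) ∨ (R ∧ ¬Q)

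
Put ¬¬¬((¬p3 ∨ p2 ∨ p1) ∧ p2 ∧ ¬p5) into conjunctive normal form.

¬p2 ∨ p5

¬¬¬((¬p3 ∨ p2 ∨ p1) ∧ p2 ∧ ¬p5)
= ¬((¬p3 ∨ p2 ∨ p1) ∧ p2 ∧ ¬p5)   [double negation]
= ¬(¬p3 ∨ p2 ∨ p1) ∨ ¬p2 ∨ ¬¬p5   [De Morgan]
= (¬¬p3 ∧ ¬p2 ∧ ¬p1) ∨ ¬p2 ∨ ¬¬p5   [De Morgan]
= (p3 ∧ ¬p2 ∧ ¬p1) ∨ ¬p2 ∨ ¬¬p5   [double negation]
= (p3 ∧ ¬p2 ∧ ¬p1) ∨ ¬p2 ∨ p5   [double negation]
= (p3 ∨ ¬p2 ∨ p5) ∧ (¬p2 ∨ ¬p2 ∨ p5) ∧ (¬p1 ∨ ¬p2 ∨ p5)   [distribute ∨ over ∧]
= ¬p2 ∨ p5   [simplify]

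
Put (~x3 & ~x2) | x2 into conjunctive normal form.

(~x3 & ~x2) | x2
= (~x3 | x2) & (~x2 | x2)   [distribute | over &]
= ~x3 | x2   [simplify]

~x3 | x2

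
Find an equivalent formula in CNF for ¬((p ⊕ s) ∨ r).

¬((p ⊕ s) ∨ r)
≡ ¬(((p ∨ s) ∧ ¬(p ∧ s)) ∨ r)   (expand ⊕)
≡ ¬((p ∨ s) ∧ ¬(p ∧ s)) ∧ ¬r   (De Morgan)
≡ (¬(p ∨ s) ∨ ¬¬(p ∧ s)) ∧ ¬r   (De Morgan)
≡ ((¬p ∧ ¬s) ∨ ¬¬(p ∧ s)) ∧ ¬r   (De Morgan)
≡ ((¬p ∧ ¬s) ∨ (p ∧ s)) ∧ ¬r   (double negation)
≡ (¬p ∨ p) ∧ (¬p ∨ s) ∧ (¬s ∨ p) ∧ (¬s ∨ s) ∧ ¬r   (distribute ∨ over ∧)
≡ (¬p ∨ s) ∧ (¬s ∨ p) ∧ ¬r   (simplify)

(¬p ∨ s) ∧ (¬s ∨ p) ∧ ¬r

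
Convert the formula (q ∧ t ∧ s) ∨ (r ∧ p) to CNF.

(q ∧ t ∧ s) ∨ (r ∧ p)
≡ (q ∨ r) ∧ (q ∨ p) ∧ (t ∨ r) ∧ (t ∨ p) ∧ (s ∨ r) ∧ (s ∨ p)   [distribute ∨ over ∧]

(q ∨ r) ∧ (q ∨ p) ∧ (t ∨ r) ∧ (t ∨ p) ∧ (s ∨ r) ∧ (s ∨ p)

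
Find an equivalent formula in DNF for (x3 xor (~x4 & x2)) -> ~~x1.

(x3 xor (~x4 & x2)) -> ~~x1
≡ ~(x3 xor (~x4 & x2)) | ~~x1   — eliminate ->
≡ ~((x3 & ~(~x4 & x2)) | (~x3 & ~x4 & x2)) | ~~x1   — expand xor
≡ (~(x3 & ~(~x4 & x2)) & ~(~x3 & ~x4 & x2)) | ~~x1   — De Morgan
≡ ((~x3 | ~~(~x4 & x2)) & ~(~x3 & ~x4 & x2)) | ~~x1   — De Morgan
≡ ((~x3 | (~x4 & x2)) & ~(~x3 & ~x4 & x2)) | ~~x1   — double negation
≡ ((~x3 | (~x4 & x2)) & (~~x3 | ~~x4 | ~x2)) | ~~x1   — De Morgan
≡ ((~x3 | (~x4 & x2)) & (x3 | ~~x4 | ~x2)) | ~~x1   — double negation
≡ ((~x3 | (~x4 & x2)) & (x3 | x4 | ~x2)) | ~~x1   — double negation
≡ ((~x3 | (~x4 & x2)) & (x3 | x4 | ~x2)) | x1   — double negation
≡ (~x3 & x3) | (~x3 & x4) | (~x3 & ~x2) | (~x4 & x2 & x3) | (~x4 & x2 & x4) | (~x4 & x2 & ~x2) | x1   — distribute & over |
≡ (~x3 & x4) | (~x3 & ~x2) | (~x4 & x2 & x3) | x1   — simplify

(~x3 & x4) | (~x3 & ~x2) | (~x4 & x2 & x3) | x1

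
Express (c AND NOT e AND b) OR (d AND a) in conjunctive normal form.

(c OR d) AND (c OR a) AND (NOT e OR d) AND (NOT e OR a) AND (b OR d) AND (b OR a)

(c AND NOT e AND b) OR (d AND a)
⇔ (c OR d) AND (c OR a) AND (NOT e OR d) AND (NOT e OR a) AND (b OR d) AND (b OR a)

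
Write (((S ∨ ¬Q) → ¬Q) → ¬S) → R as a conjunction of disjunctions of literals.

(¬S ∨ ¬Q ∨ R) ∧ (S ∨ R)

(((S ∨ ¬Q) → ¬Q) → ¬S) → R
≡ ¬(((S ∨ ¬Q) → ¬Q) → ¬S) ∨ R   [eliminate →]
≡ ¬(¬((S ∨ ¬Q) → ¬Q) ∨ ¬S) ∨ R   [eliminate →]
≡ ¬(¬(¬(S ∨ ¬Q) ∨ ¬Q) ∨ ¬S) ∨ R   [eliminate →]
≡ (¬¬(¬(S ∨ ¬Q) ∨ ¬Q) ∧ ¬¬S) ∨ R   [De Morgan]
≡ ((¬(S ∨ ¬Q) ∨ ¬Q) ∧ ¬¬S) ∨ R   [double negation]
≡ (((¬S ∧ ¬¬Q) ∨ ¬Q) ∧ ¬¬S) ∨ R   [De Morgan]
≡ (((¬S ∧ Q) ∨ ¬Q) ∧ ¬¬S) ∨ R   [double negation]
≡ (((¬S ∧ Q) ∨ ¬Q) ∧ S) ∨ R   [double negation]
≡ (¬S ∨ ¬Q ∨ R) ∧ (Q ∨ ¬Q ∨ R) ∧ (S ∨ R)   [distribute ∨ over ∧]
≡ (¬S ∨ ¬Q ∨ R) ∧ (S ∨ R)   [simplify]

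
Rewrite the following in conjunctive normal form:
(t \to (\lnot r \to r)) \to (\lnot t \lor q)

(t \to (\lnot r \to r)) \to (\lnot t \lor q)
⇔ \lnot (t \to (\lnot r \to r)) \lor \lnot t \lor q   [eliminate \to]
⇔ \lnot (\lnot t \lor (\lnot r \to r)) \lor \lnot t \lor q   [eliminate \to]
⇔ \lnot (\lnot t \lor \lnot \lnot r \lor r) \lor \lnot t \lor q   [eliminate \to]
⇔ (\lnot \lnot t \land \lnot \lnot \lnot r \land \lnot r) \lor \lnot t \lor q   [De Morgan]
⇔ (t \land \lnot \lnot \lnot r \land \lnot r) \lor \lnot t \lor q   [double negation]
⇔ (t \land \lnot r \land \lnot r) \lor \lnot t \lor q   [double negation]
⇔ (t \lor \lnot t \lor q) \land (\lnot r \lor \lnot t \lor q) \land (\lnot r \lor \lnot t \lor q)   [distribute \lor over \land]
⇔ \lnot r \lor \lnot t \lor q   [simplify]

\lnot r \lor \lnot t \lor q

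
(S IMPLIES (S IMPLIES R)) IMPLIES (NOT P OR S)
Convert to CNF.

S OR NOT P

(S IMPLIES (S IMPLIES R)) IMPLIES (NOT P OR S)
⇔ NOT (S IMPLIES (S IMPLIES R)) OR NOT P OR S   [eliminate IMPLIES]
⇔ NOT (NOT S OR (S IMPLIES R)) OR NOT P OR S   [eliminate IMPLIES]
⇔ NOT (NOT S OR NOT S OR R) OR NOT P OR S   [eliminate IMPLIES]
⇔ (NOT NOT S AND NOT NOT S AND NOT R) OR NOT P OR S   [De Morgan]
⇔ (S AND NOT NOT S AND NOT R) OR NOT P OR S   [double negation]
⇔ (S AND S AND NOT R) OR NOT P OR S   [double negation]
⇔ (S OR NOT P OR S) AND (S OR NOT P OR S) AND (NOT R OR NOT P OR S)   [distribute OR over AND]
⇔ S OR NOT P   [simplify]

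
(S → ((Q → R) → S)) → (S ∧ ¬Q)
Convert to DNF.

S ∧ ¬Q

(S → ((Q → R) → S)) → (S ∧ ¬Q)
= ¬(S → ((Q → R) → S)) ∨ (S ∧ ¬Q)   [eliminate →]
= ¬(¬S ∨ ((Q → R) → S)) ∨ (S ∧ ¬Q)   [eliminate →]
= ¬(¬S ∨ ¬(Q → R) ∨ S) ∨ (S ∧ ¬Q)   [eliminate →]
= ¬(¬S ∨ ¬(¬Q ∨ R) ∨ S) ∨ (S ∧ ¬Q)   [eliminate →]
= (¬¬S ∧ ¬¬(¬Q ∨ R) ∧ ¬S) ∨ (S ∧ ¬Q)   [De Morgan]
= (S ∧ ¬¬(¬Q ∨ R) ∧ ¬S) ∨ (S ∧ ¬Q)   [double negation]
= (S ∧ (¬Q ∨ R) ∧ ¬S) ∨ (S ∧ ¬Q)   [double negation]
= (S ∧ ¬Q ∧ ¬S) ∨ (S ∧ R ∧ ¬S) ∨ (S ∧ ¬Q)   [distribute ∧ over ∨]
= S ∧ ¬Q   [simplify]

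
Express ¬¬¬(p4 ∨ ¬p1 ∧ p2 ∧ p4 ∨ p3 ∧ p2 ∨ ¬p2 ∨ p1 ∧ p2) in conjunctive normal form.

¬p4 ∧ (¬p3 ∨ ¬p2) ∧ p2 ∧ (¬p1 ∨ ¬p2)

¬¬¬(p4 ∨ ¬p1 ∧ p2 ∧ p4 ∨ p3 ∧ p2 ∨ ¬p2 ∨ p1 ∧ p2)
= ¬(p4 ∨ ¬p1 ∧ p2 ∧ p4 ∨ p3 ∧ p2 ∨ ¬p2 ∨ p1 ∧ p2)   [double negation]
= ¬p4 ∧ ¬(¬p1 ∧ p2 ∧ p4) ∧ ¬(p3 ∧ p2) ∧ ¬¬p2 ∧ ¬(p1 ∧ p2)   [De Morgan]
= ¬p4 ∧ (¬¬p1 ∨ ¬p2 ∨ ¬p4) ∧ ¬(p3 ∧ p2) ∧ ¬¬p2 ∧ ¬(p1 ∧ p2)   [De Morgan]
= ¬p4 ∧ (p1 ∨ ¬p2 ∨ ¬p4) ∧ ¬(p3 ∧ p2) ∧ ¬¬p2 ∧ ¬(p1 ∧ p2)   [double negation]
= ¬p4 ∧ (p1 ∨ ¬p2 ∨ ¬p4) ∧ (¬p3 ∨ ¬p2) ∧ ¬¬p2 ∧ ¬(p1 ∧ p2)   [De Morgan]
= ¬p4 ∧ (p1 ∨ ¬p2 ∨ ¬p4) ∧ (¬p3 ∨ ¬p2) ∧ p2 ∧ ¬(p1 ∧ p2)   [double negation]
= ¬p4 ∧ (p1 ∨ ¬p2 ∨ ¬p4) ∧ (¬p3 ∨ ¬p2) ∧ p2 ∧ (¬p1 ∨ ¬p2)   [De Morgan]
= ¬p4 ∧ (¬p3 ∨ ¬p2) ∧ p2 ∧ (¬p1 ∨ ¬p2)   [simplify]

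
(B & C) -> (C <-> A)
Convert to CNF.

~B | ~C | A

(B & C) -> (C <-> A)
≡ ~(B & C) | (C <-> A)   [eliminate ->]
≡ ~(B & C) | ((C -> A) & (A -> C))   [eliminate <->]
≡ ~(B & C) | ((~C | A) & (A -> C))   [eliminate ->]
≡ ~(B & C) | ((~C | A) & (~A | C))   [eliminate ->]
≡ ~B | ~C | ((~C | A) & (~A | C))   [De Morgan]
≡ (~B | ~C | ~C | A) & (~B | ~C | ~A | C)   [distribute | over &]
≡ ~B | ~C | A   [simplify]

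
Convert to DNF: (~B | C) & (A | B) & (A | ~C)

(~B | C) & (A | B) & (A | ~C)
≡ (~B & A & A) | (~B & A & ~C) | (~B & B & A) | (~B & B & ~C) | (C & A & A) | (C & A & ~C) | (C & B & A) | (C & B & ~C)
≡ (~B & A) | (C & A)

(~B & A) | (C & A)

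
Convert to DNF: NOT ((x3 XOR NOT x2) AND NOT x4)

NOT ((x3 XOR NOT x2) AND NOT x4)
≡ NOT (((x3 AND NOT NOT x2) OR (NOT x3 AND NOT x2)) AND NOT x4)   [expand XOR]
≡ NOT ((x3 AND NOT NOT x2) OR (NOT x3 AND NOT x2)) OR NOT NOT x4   [De Morgan]
≡ (NOT (x3 AND NOT NOT x2) AND NOT (NOT x3 AND NOT x2)) OR NOT NOT x4   [De Morgan]
≡ ((NOT x3 OR NOT NOT NOT x2) AND NOT (NOT x3 AND NOT x2)) OR NOT NOT x4   [De Morgan]
≡ ((NOT x3 OR NOT x2) AND NOT (NOT x3 AND NOT x2)) OR NOT NOT x4   [double negation]
≡ ((NOT x3 OR NOT x2) AND (NOT NOT x3 OR NOT NOT x2)) OR NOT NOT x4   [De Morgan]
≡ ((NOT x3 OR NOT x2) AND (x3 OR NOT NOT x2)) OR NOT NOT x4   [double negation]
≡ ((NOT x3 OR NOT x2) AND (x3 OR x2)) OR NOT NOT x4   [double negation]
≡ ((NOT x3 OR NOT x2) AND (x3 OR x2)) OR x4   [double negation]
≡ (NOT x3 AND x3) OR (NOT x3 AND x2) OR (NOT x2 AND x3) OR (NOT x2 AND x2) OR x4   [distribute AND over OR]
≡ (NOT x3 AND x2) OR (NOT x2 AND x3) OR x4   [simplify]

(NOT x3 AND x2) OR (NOT x2 AND x3) OR x4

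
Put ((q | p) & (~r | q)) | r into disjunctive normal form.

((q | p) & (~r | q)) | r
= (q & ~r) | (q & q) | (p & ~r) | (p & q) | r   — distribute & over |
= q | (p & ~r) | r   — simplify

q | (p & ~r) | r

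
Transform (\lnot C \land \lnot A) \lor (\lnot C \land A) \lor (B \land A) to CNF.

(\lnot C \lor B) \land (\lnot C \lor A)

(\lnot C \land \lnot A) \lor (\lnot C \land A) \lor (B \land A)
= (\lnot C \lor \lnot C \lor B) \land (\lnot C \lor \lnot C \lor A) \land (\lnot C \lor A \lor B) \land (\lnot C \lor A \lor A) \land (\lnot A \lor \lnot C \lor B) \land (\lnot A \lor \lnot C \lor A) \land (\lnot A \lor A \lor B) \land (\lnot A \lor A \lor A)   [distribute \lor over \land]
= (\lnot C \lor B) \land (\lnot C \lor A)   [simplify]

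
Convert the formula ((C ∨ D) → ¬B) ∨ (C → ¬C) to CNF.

¬C ∨ ¬B

((C ∨ D) → ¬B) ∨ (C → ¬C)
= ¬(C ∨ D) ∨ ¬B ∨ (C → ¬C)   — eliminate →
= ¬(C ∨ D) ∨ ¬B ∨ ¬C ∨ ¬C   — eliminate →
= (¬C ∧ ¬D) ∨ ¬B ∨ ¬C ∨ ¬C   — De Morgan
= (¬C ∨ ¬B ∨ ¬C ∨ ¬C) ∧ (¬D ∨ ¬B ∨ ¬C ∨ ¬C)   — distribute ∨ over ∧
= ¬C ∨ ¬B   — simplify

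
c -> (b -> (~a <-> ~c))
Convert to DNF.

~c | ~b | (a & c)

c -> (b -> (~a <-> ~c))
⇔ ~c | (b -> (~a <-> ~c))   [eliminate ->]
⇔ ~c | ~b | (~a <-> ~c)   [eliminate ->]
⇔ ~c | ~b | ((~a -> ~c) & (~c -> ~a))   [eliminate <->]
⇔ ~c | ~b | ((~~a | ~c) & (~c -> ~a))   [eliminate ->]
⇔ ~c | ~b | ((~~a | ~c) & (~~c | ~a))   [eliminate ->]
⇔ ~c | ~b | ((a | ~c) & (~~c | ~a))   [double negation]
⇔ ~c | ~b | ((a | ~c) & (c | ~a))   [double negation]
⇔ ~c | ~b | (a & c) | (a & ~a) | (~c & c) | (~c & ~a)   [distribute & over |]
⇔ ~c | ~b | (a & c)   [simplify]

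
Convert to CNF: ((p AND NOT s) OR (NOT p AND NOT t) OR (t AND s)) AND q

((p AND NOT s) OR (NOT p AND NOT t) OR (t AND s)) AND q
≡ (p OR NOT p OR t) AND (p OR NOT p OR s) AND (p OR NOT t OR t) AND (p OR NOT t OR s) AND (NOT s OR NOT p OR t) AND (NOT s OR NOT p OR s) AND (NOT s OR NOT t OR t) AND (NOT s OR NOT t OR s) AND q   (distribute OR over AND)
≡ (p OR NOT t OR s) AND (NOT s OR NOT p OR t) AND q   (simplify)

(p OR NOT t OR s) AND (NOT s OR NOT p OR t) AND q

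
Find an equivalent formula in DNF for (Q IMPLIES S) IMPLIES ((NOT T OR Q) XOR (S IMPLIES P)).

(Q IMPLIES S) IMPLIES ((NOT T OR Q) XOR (S IMPLIES P))
⇔ NOT (Q IMPLIES S) OR ((NOT T OR Q) XOR (S IMPLIES P))   [eliminate IMPLIES]
⇔ NOT (NOT Q OR S) OR ((NOT T OR Q) XOR (S IMPLIES P))   [eliminate IMPLIES]
⇔ NOT (NOT Q OR S) OR ((NOT T OR Q) AND NOT (S IMPLIES P)) OR (NOT (NOT T OR Q) AND (S IMPLIES P))   [expand XOR]
⇔ NOT (NOT Q OR S) OR ((NOT T OR Q) AND NOT (NOT S OR P)) OR (NOT (NOT T OR Q) AND (S IMPLIES P))   [eliminate IMPLIES]
⇔ NOT (NOT Q OR S) OR ((NOT T OR Q) AND NOT (NOT S OR P)) OR (NOT (NOT T OR Q) AND (NOT S OR P))   [eliminate IMPLIES]
⇔ (NOT NOT Q AND NOT S) OR ((NOT T OR Q) AND NOT (NOT S OR P)) OR (NOT (NOT T OR Q) AND (NOT S OR P))   [De Morgan]
⇔ (Q AND NOT S) OR ((NOT T OR Q) AND NOT (NOT S OR P)) OR (NOT (NOT T OR Q) AND (NOT S OR P))   [double negation]
⇔ (Q AND NOT S) OR ((NOT T OR Q) AND NOT NOT S AND NOT P) OR (NOT (NOT T OR Q) AND (NOT S OR P))   [De Morgan]
⇔ (Q AND NOT S) OR ((NOT T OR Q) AND S AND NOT P) OR (NOT (NOT T OR Q) AND (NOT S OR P))   [double negation]
⇔ (Q AND NOT S) OR ((NOT T OR Q) AND S AND NOT P) OR (NOT NOT T AND NOT Q AND (NOT S OR P))   [De Morgan]
⇔ (Q AND NOT S) OR ((NOT T OR Q) AND S AND NOT P) OR (T AND NOT Q AND (NOT S OR P))   [double negation]
⇔ (Q AND NOT S) OR (NOT T AND S AND NOT P) OR (Q AND S AND NOT P) OR (T AND NOT Q AND NOT S) OR (T AND NOT Q AND P)   [distribute AND over OR]

(Q AND NOT S) OR (NOT T AND S AND NOT P) OR (Q AND S AND NOT P) OR (T AND NOT Q AND NOT S) OR (T AND NOT Q AND P)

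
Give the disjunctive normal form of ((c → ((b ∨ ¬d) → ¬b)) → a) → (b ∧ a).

((c → ((b ∨ ¬d) → ¬b)) → a) → (b ∧ a)
≡ ¬((c → ((b ∨ ¬d) → ¬b)) → a) ∨ (b ∧ a)   (eliminate →)
≡ ¬(¬(c → ((b ∨ ¬d) → ¬b)) ∨ a) ∨ (b ∧ a)   (eliminate →)
≡ ¬(¬(¬c ∨ ((b ∨ ¬d) → ¬b)) ∨ a) ∨ (b ∧ a)   (eliminate →)
≡ ¬(¬(¬c ∨ ¬(b ∨ ¬d) ∨ ¬b) ∨ a) ∨ (b ∧ a)   (eliminate →)
≡ (¬¬(¬c ∨ ¬(b ∨ ¬d) ∨ ¬b) ∧ ¬a) ∨ (b ∧ a)   (De Morgan)
≡ ((¬c ∨ ¬(b ∨ ¬d) ∨ ¬b) ∧ ¬a) ∨ (b ∧ a)   (double negation)
≡ ((¬c ∨ (¬b ∧ ¬¬d) ∨ ¬b) ∧ ¬a) ∨ (b ∧ a)   (De Morgan)
≡ ((¬c ∨ (¬b ∧ d) ∨ ¬b) ∧ ¬a) ∨ (b ∧ a)   (double negation)
≡ (¬c ∧ ¬a) ∨ (¬b ∧ d ∧ ¬a) ∨ (¬b ∧ ¬a) ∨ (b ∧ a)   (distribute ∧ over ∨)
≡ (¬c ∧ ¬a) ∨ (¬b ∧ ¬a) ∨ (b ∧ a)   (simplify)

(¬c ∧ ¬a) ∨ (¬b ∧ ¬a) ∨ (b ∧ a)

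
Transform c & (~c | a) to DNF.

c & a

c & (~c | a)
≡ (c & ~c) | (c & a)   [distribute & over |]
≡ c & a   [simplify]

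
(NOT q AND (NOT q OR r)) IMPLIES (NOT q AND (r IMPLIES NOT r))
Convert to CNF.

(NOT q AND (NOT q OR r)) IMPLIES (NOT q AND (r IMPLIES NOT r))
≡ NOT (NOT q AND (NOT q OR r)) OR (NOT q AND (r IMPLIES NOT r))   [eliminate IMPLIES]
≡ NOT (NOT q AND (NOT q OR r)) OR (NOT q AND (NOT r OR NOT r))   [eliminate IMPLIES]
≡ NOT NOT q OR NOT (NOT q OR r) OR (NOT q AND (NOT r OR NOT r))   [De Morgan]
≡ q OR NOT (NOT q OR r) OR (NOT q AND (NOT r OR NOT r))   [double negation]
≡ q OR (NOT NOT q AND NOT r) OR (NOT q AND (NOT r OR NOT r))   [De Morgan]
≡ q OR (q AND NOT r) OR (NOT q AND (NOT r OR NOT r))   [double negation]
≡ (q OR q OR NOT q) AND (q OR q OR NOT r OR NOT r) AND (q OR NOT r OR NOT q) AND (q OR NOT r OR NOT r OR NOT r)   [distribute OR over AND]
≡ q OR NOT r   [simplify]

q OR NOT r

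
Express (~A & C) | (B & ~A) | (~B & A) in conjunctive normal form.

(~A | ~B) & (C | B | A)

(~A & C) | (B & ~A) | (~B & A)
≡ (~A | B | ~B) & (~A | B | A) & (~A | ~A | ~B) & (~A | ~A | A) & (C | B | ~B) & (C | B | A) & (C | ~A | ~B) & (C | ~A | A)   [distribute | over &]
≡ (~A | ~B) & (C | B | A)   [simplify]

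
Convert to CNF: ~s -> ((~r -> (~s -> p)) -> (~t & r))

~s -> ((~r -> (~s -> p)) -> (~t & r))
= ~~s | ((~r -> (~s -> p)) -> (~t & r))   (eliminate ->)
= ~~s | ~(~r -> (~s -> p)) | (~t & r)   (eliminate ->)
= ~~s | ~(~~r | (~s -> p)) | (~t & r)   (eliminate ->)
= ~~s | ~(~~r | ~~s | p) | (~t & r)   (eliminate ->)
= s | ~(~~r | ~~s | p) | (~t & r)   (double negation)
= s | (~~~r & ~~~s & ~p) | (~t & r)   (De Morgan)
= s | (~r & ~~~s & ~p) | (~t & r)   (double negation)
= s | (~r & ~s & ~p) | (~t & r)   (double negation)
= (s | ~r | ~t) & (s | ~r | r) & (s | ~s | ~t) & (s | ~s | r) & (s | ~p | ~t) & (s | ~p | r)   (distribute | over &)
= (s | ~r | ~t) & (s | ~p | ~t) & (s | ~p | r)   (simplify)

(s | ~r | ~t) & (s | ~p | ~t) & (s | ~p | r)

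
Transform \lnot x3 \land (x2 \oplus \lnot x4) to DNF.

(\lnot x3 \land x2 \land x4) \lor (\lnot x3 \land \lnot x2 \land \lnot x4)

\lnot x3 \land (x2 \oplus \lnot x4)
≡ \lnot x3 \land ((x2 \land \lnot \lnot x4) \lor (\lnot x2 \land \lnot x4))
≡ \lnot x3 \land ((x2 \land x4) \lor (\lnot x2 \land \lnot x4))
≡ (\lnot x3 \land x2 \land x4) \lor (\lnot x3 \land \lnot x2 \land \lnot x4)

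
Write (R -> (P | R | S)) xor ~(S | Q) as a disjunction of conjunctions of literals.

(~R & Q) | (P & Q) | (R & Q) | S

(R -> (P | R | S)) xor ~(S | Q)
⇔ ((R -> (P | R | S)) & ~~(S | Q)) | (~(R -> (P | R | S)) & ~(S | Q))   [expand xor]
⇔ ((~R | P | R | S) & ~~(S | Q)) | (~(R -> (P | R | S)) & ~(S | Q))   [eliminate ->]
⇔ ((~R | P | R | S) & ~~(S | Q)) | (~(~R | P | R | S) & ~(S | Q))   [eliminate ->]
⇔ ((~R | P | R | S) & (S | Q)) | (~(~R | P | R | S) & ~(S | Q))   [double negation]
⇔ ((~R | P | R | S) & (S | Q)) | (~~R & ~P & ~R & ~S & ~(S | Q))   [De Morgan]
⇔ ((~R | P | R | S) & (S | Q)) | (R & ~P & ~R & ~S & ~(S | Q))   [double negation]
⇔ ((~R | P | R | S) & (S | Q)) | (R & ~P & ~R & ~S & ~S & ~Q)   [De Morgan]
⇔ (~R & S) | (~R & Q) | (P & S) | (P & Q) | (R & S) | (R & Q) | (S & S) | (S & Q) | (R & ~P & ~R & ~S & ~S & ~Q)   [distribute & over |]
⇔ (~R & Q) | (P & Q) | (R & Q) | S   [simplify]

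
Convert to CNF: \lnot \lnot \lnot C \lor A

\lnot C \lor A

\lnot \lnot \lnot C \lor A
≡ \lnot C \lor A   [double negation]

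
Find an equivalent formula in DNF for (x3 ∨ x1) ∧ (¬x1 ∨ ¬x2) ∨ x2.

(x3 ∨ x1) ∧ (¬x1 ∨ ¬x2) ∨ x2
⇔ x3 ∧ ¬x1 ∨ x3 ∧ ¬x2 ∨ x1 ∧ ¬x1 ∨ x1 ∧ ¬x2 ∨ x2   [distribute ∧ over ∨]
⇔ x3 ∧ ¬x1 ∨ x3 ∧ ¬x2 ∨ x1 ∧ ¬x2 ∨ x2   [simplify]

x3 ∧ ¬x1 ∨ x3 ∧ ¬x2 ∨ x1 ∧ ¬x2 ∨ x2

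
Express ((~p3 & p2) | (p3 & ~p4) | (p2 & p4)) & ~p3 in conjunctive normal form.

((~p3 & p2) | (p3 & ~p4) | (p2 & p4)) & ~p3
= (~p3 | p3 | p2) & (~p3 | p3 | p4) & (~p3 | ~p4 | p2) & (~p3 | ~p4 | p4) & (p2 | p3 | p2) & (p2 | p3 | p4) & (p2 | ~p4 | p2) & (p2 | ~p4 | p4) & ~p3   [distribute | over &]
= (p2 | p3) & (p2 | ~p4) & ~p3   [simplify]

(p2 | p3) & (p2 | ~p4) & ~p3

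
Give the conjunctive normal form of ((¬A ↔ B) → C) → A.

((¬A ↔ B) → C) → A
= ¬((¬A ↔ B) → C) ∨ A   (eliminate →)
= ¬(¬(¬A ↔ B) ∨ C) ∨ A   (eliminate →)
= ¬(¬((¬A → B) ∧ (B → ¬A)) ∨ C) ∨ A   (eliminate ↔)
= ¬(¬((¬¬A ∨ B) ∧ (B → ¬A)) ∨ C) ∨ A   (eliminate →)
= ¬(¬((¬¬A ∨ B) ∧ (¬B ∨ ¬A)) ∨ C) ∨ A   (eliminate →)
= (¬¬((¬¬A ∨ B) ∧ (¬B ∨ ¬A)) ∧ ¬C) ∨ A   (De Morgan)
= ((¬¬A ∨ B) ∧ (¬B ∨ ¬A) ∧ ¬C) ∨ A   (double negation)
= ((A ∨ B) ∧ (¬B ∨ ¬A) ∧ ¬C) ∨ A   (double negation)
= (A ∨ B ∨ A) ∧ (¬B ∨ ¬A ∨ A) ∧ (¬C ∨ A)   (distribute ∨ over ∧)
= (A ∨ B) ∧ (¬C ∨ A)   (simplify)

(A ∨ B) ∧ (¬C ∨ A)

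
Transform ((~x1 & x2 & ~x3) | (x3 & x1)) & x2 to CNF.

((~x1 & x2 & ~x3) | (x3 & x1)) & x2
⇔ (~x1 | x3) & (~x1 | x1) & (x2 | x3) & (x2 | x1) & (~x3 | x3) & (~x3 | x1) & x2
⇔ (~x1 | x3) & (~x3 | x1) & x2

(~x1 | x3) & (~x3 | x1) & x2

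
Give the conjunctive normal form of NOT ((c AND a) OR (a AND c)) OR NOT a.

NOT ((c AND a) OR (a AND c)) OR NOT a
= (NOT (c AND a) AND NOT (a AND c)) OR NOT a
= ((NOT c OR NOT a) AND NOT (a AND c)) OR NOT a
= ((NOT c OR NOT a) AND (NOT a OR NOT c)) OR NOT a
= (NOT c OR NOT a OR NOT a) AND (NOT a OR NOT c OR NOT a)
= NOT c OR NOT a

NOT c OR NOT a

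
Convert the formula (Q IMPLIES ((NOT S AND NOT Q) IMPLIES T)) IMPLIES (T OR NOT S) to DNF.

(Q IMPLIES ((NOT S AND NOT Q) IMPLIES T)) IMPLIES (T OR NOT S)
⇔ NOT (Q IMPLIES ((NOT S AND NOT Q) IMPLIES T)) OR T OR NOT S   — eliminate IMPLIES
⇔ NOT (NOT Q OR ((NOT S AND NOT Q) IMPLIES T)) OR T OR NOT S   — eliminate IMPLIES
⇔ NOT (NOT Q OR NOT (NOT S AND NOT Q) OR T) OR T OR NOT S   — eliminate IMPLIES
⇔ (NOT NOT Q AND NOT NOT (NOT S AND NOT Q) AND NOT T) OR T OR NOT S   — De Morgan
⇔ (Q AND NOT NOT (NOT S AND NOT Q) AND NOT T) OR T OR NOT S   — double negation
⇔ (Q AND NOT S AND NOT Q AND NOT T) OR T OR NOT S   — double negation
⇔ T OR NOT S   — simplify

T OR NOT S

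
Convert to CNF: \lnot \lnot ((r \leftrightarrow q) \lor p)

(\lnot r \lor q \lor p) \land (\lnot q \lor r \lor p)

\lnot \lnot ((r \leftrightarrow q) \lor p)
≡ \lnot \lnot (((r \to q) \land (q \to r)) \lor p)   [eliminate \leftrightarrow]
≡ \lnot \lnot (((\lnot r \lor q) \land (q \to r)) \lor p)   [eliminate \to]
≡ \lnot \lnot (((\lnot r \lor q) \land (\lnot q \lor r)) \lor p)   [eliminate \to]
≡ ((\lnot r \lor q) \land (\lnot q \lor r)) \lor p   [double negation]
≡ (\lnot r \lor q \lor p) \land (\lnot q \lor r \lor p)   [distribute \lor over \land]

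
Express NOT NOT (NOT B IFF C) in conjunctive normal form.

NOT NOT (NOT B IFF C)
⇔ NOT NOT ((NOT B IMPLIES C) AND (C IMPLIES NOT B))   [eliminate IFF]
⇔ NOT NOT ((NOT NOT B OR C) AND (C IMPLIES NOT B))   [eliminate IMPLIES]
⇔ NOT NOT ((NOT NOT B OR C) AND (NOT C OR NOT B))   [eliminate IMPLIES]
⇔ (NOT NOT B OR C) AND (NOT C OR NOT B)   [double negation]
⇔ (B OR C) AND (NOT C OR NOT B)   [double negation]

(B OR C) AND (NOT C OR NOT B)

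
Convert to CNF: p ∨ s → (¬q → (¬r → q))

(¬p ∨ q ∨ r) ∧ (¬s ∨ q ∨ r)

p ∨ s → (¬q → (¬r → q))
⇔ ¬(p ∨ s) ∨ (¬q → (¬r → q))   [eliminate →]
⇔ ¬(p ∨ s) ∨ ¬¬q ∨ (¬r → q)   [eliminate →]
⇔ ¬(p ∨ s) ∨ ¬¬q ∨ ¬¬r ∨ q   [eliminate →]
⇔ ¬p ∧ ¬s ∨ ¬¬q ∨ ¬¬r ∨ q   [De Morgan]
⇔ ¬p ∧ ¬s ∨ q ∨ ¬¬r ∨ q   [double negation]
⇔ ¬p ∧ ¬s ∨ q ∨ r ∨ q   [double negation]
⇔ (¬p ∨ q ∨ r ∨ q) ∧ (¬s ∨ q ∨ r ∨ q)   [distribute ∨ over ∧]
⇔ (¬p ∨ q ∨ r) ∧ (¬s ∨ q ∨ r)   [simplify]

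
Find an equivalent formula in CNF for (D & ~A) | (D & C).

D & (~A | C)

(D & ~A) | (D & C)
⇔ (D | D) & (D | C) & (~A | D) & (~A | C)   (distribute | over &)
⇔ D & (~A | C)   (simplify)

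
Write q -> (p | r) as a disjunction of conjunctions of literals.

q -> (p | r)
= ~q | p | r   — eliminate ->

~q | p | r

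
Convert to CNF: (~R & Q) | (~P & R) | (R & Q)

(Q | ~P) & (Q | R)

(~R & Q) | (~P & R) | (R & Q)
= (~R | ~P | R) & (~R | ~P | Q) & (~R | R | R) & (~R | R | Q) & (Q | ~P | R) & (Q | ~P | Q) & (Q | R | R) & (Q | R | Q)   [distribute | over &]
= (Q | ~P) & (Q | R)   [simplify]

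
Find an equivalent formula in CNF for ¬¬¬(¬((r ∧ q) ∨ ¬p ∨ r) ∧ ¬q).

¬¬¬(¬((r ∧ q) ∨ ¬p ∨ r) ∧ ¬q)
≡ ¬(¬((r ∧ q) ∨ ¬p ∨ r) ∧ ¬q)   [double negation]
≡ ¬¬((r ∧ q) ∨ ¬p ∨ r) ∨ ¬¬q   [De Morgan]
≡ (r ∧ q) ∨ ¬p ∨ r ∨ ¬¬q   [double negation]
≡ (r ∧ q) ∨ ¬p ∨ r ∨ q   [double negation]
≡ (r ∨ ¬p ∨ r ∨ q) ∧ (q ∨ ¬p ∨ r ∨ q)   [distribute ∨ over ∧]
≡ r ∨ ¬p ∨ q   [simplify]

r ∨ ¬p ∨ q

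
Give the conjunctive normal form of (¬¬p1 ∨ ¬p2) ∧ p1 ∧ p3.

(¬¬p1 ∨ ¬p2) ∧ p1 ∧ p3
= (p1 ∨ ¬p2) ∧ p1 ∧ p3   [double negation]
= p1 ∧ p3   [simplify]

p1 ∧ p3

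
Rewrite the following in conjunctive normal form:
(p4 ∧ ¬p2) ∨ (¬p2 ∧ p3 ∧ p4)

(p4 ∧ ¬p2) ∨ (¬p2 ∧ p3 ∧ p4)
≡ (p4 ∨ ¬p2) ∧ (p4 ∨ p3) ∧ (p4 ∨ p4) ∧ (¬p2 ∨ ¬p2) ∧ (¬p2 ∨ p3) ∧ (¬p2 ∨ p4)   — distribute ∨ over ∧
≡ p4 ∧ ¬p2   — simplify

p4 ∧ ¬p2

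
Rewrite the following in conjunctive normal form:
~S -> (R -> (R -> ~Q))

~S -> (R -> (R -> ~Q))
⇔ ~~S | (R -> (R -> ~Q))   [eliminate ->]
⇔ ~~S | ~R | (R -> ~Q)   [eliminate ->]
⇔ ~~S | ~R | ~R | ~Q   [eliminate ->]
⇔ S | ~R | ~R | ~Q   [double negation]
⇔ S | ~R | ~Q   [simplify]

S | ~R | ~Q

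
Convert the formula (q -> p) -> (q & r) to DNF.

(q & ~p) | (q & r)

(q -> p) -> (q & r)
⇔ ~(q -> p) | (q & r)   [eliminate ->]
⇔ ~(~q | p) | (q & r)   [eliminate ->]
⇔ (~~q & ~p) | (q & r)   [De Morgan]
⇔ (q & ~p) | (q & r)   [double negation]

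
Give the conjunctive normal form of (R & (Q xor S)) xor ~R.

(Q | S | ~R) & (~Q | ~S | ~R)

(R & (Q xor S)) xor ~R
≡ ((R & (Q xor S)) | ~R) & ~(R & (Q xor S) & ~R)   [expand xor]
≡ ((R & (Q | S) & ~(Q & S)) | ~R) & ~(R & (Q xor S) & ~R)   [expand xor]
≡ ((R & (Q | S) & ~(Q & S)) | ~R) & ~(R & (Q | S) & ~(Q & S) & ~R)   [expand xor]
≡ ((R & (Q | S) & (~Q | ~S)) | ~R) & ~(R & (Q | S) & ~(Q & S) & ~R)   [De Morgan]
≡ ((R & (Q | S) & (~Q | ~S)) | ~R) & (~R | ~(Q | S) | ~~(Q & S) | ~~R)   [De Morgan]
≡ ((R & (Q | S) & (~Q | ~S)) | ~R) & (~R | (~Q & ~S) | ~~(Q & S) | ~~R)   [De Morgan]
≡ ((R & (Q | S) & (~Q | ~S)) | ~R) & (~R | (~Q & ~S) | (Q & S) | ~~R)   [double negation]
≡ ((R & (Q | S) & (~Q | ~S)) | ~R) & (~R | (~Q & ~S) | (Q & S) | R)   [double negation]
≡ (R | ~R) & (Q | S | ~R) & (~Q | ~S | ~R) & (~R | ~Q | Q | R) & (~R | ~Q | S | R) & (~R | ~S | Q | R) & (~R | ~S | S | R)   [distribute | over &]
≡ (Q | S | ~R) & (~Q | ~S | ~R)   [simplify]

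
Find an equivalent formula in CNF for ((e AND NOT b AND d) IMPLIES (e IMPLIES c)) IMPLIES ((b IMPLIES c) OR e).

((e AND NOT b AND d) IMPLIES (e IMPLIES c)) IMPLIES ((b IMPLIES c) OR e)
≡ NOT ((e AND NOT b AND d) IMPLIES (e IMPLIES c)) OR (b IMPLIES c) OR e   (eliminate IMPLIES)
≡ NOT (NOT (e AND NOT b AND d) OR (e IMPLIES c)) OR (b IMPLIES c) OR e   (eliminate IMPLIES)
≡ NOT (NOT (e AND NOT b AND d) OR NOT e OR c) OR (b IMPLIES c) OR e   (eliminate IMPLIES)
≡ NOT (NOT (e AND NOT b AND d) OR NOT e OR c) OR NOT b OR c OR e   (eliminate IMPLIES)
≡ (NOT NOT (e AND NOT b AND d) AND NOT NOT e AND NOT c) OR NOT b OR c OR e   (De Morgan)
≡ (e AND NOT b AND d AND NOT NOT e AND NOT c) OR NOT b OR c OR e   (double negation)
≡ (e AND NOT b AND d AND e AND NOT c) OR NOT b OR c OR e   (double negation)
≡ (e OR NOT b OR c OR e) AND (NOT b OR NOT b OR c OR e) AND (d OR NOT b OR c OR e) AND (e OR NOT b OR c OR e) AND (NOT c OR NOT b OR c OR e)   (distribute OR over AND)
≡ e OR NOT b OR c   (simplify)

e OR NOT b OR c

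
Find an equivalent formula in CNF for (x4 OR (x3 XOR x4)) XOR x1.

(x4 OR (x3 XOR x4)) XOR x1
= (x4 OR (x3 XOR x4) OR x1) AND NOT ((x4 OR (x3 XOR x4)) AND x1)   [expand XOR]
= (x4 OR ((x3 OR x4) AND NOT (x3 AND x4)) OR x1) AND NOT ((x4 OR (x3 XOR x4)) AND x1)   [expand XOR]
= (x4 OR ((x3 OR x4) AND NOT (x3 AND x4)) OR x1) AND NOT ((x4 OR ((x3 OR x4) AND NOT (x3 AND x4))) AND x1)   [expand XOR]
= (x4 OR ((x3 OR x4) AND (NOT x3 OR NOT x4)) OR x1) AND NOT ((x4 OR ((x3 OR x4) AND NOT (x3 AND x4))) AND x1)   [De Morgan]
= (x4 OR ((x3 OR x4) AND (NOT x3 OR NOT x4)) OR x1) AND (NOT (x4 OR ((x3 OR x4) AND NOT (x3 AND x4))) OR NOT x1)   [De Morgan]
= (x4 OR ((x3 OR x4) AND (NOT x3 OR NOT x4)) OR x1) AND ((NOT x4 AND NOT ((x3 OR x4) AND NOT (x3 AND x4))) OR NOT x1)   [De Morgan]
= (x4 OR ((x3 OR x4) AND (NOT x3 OR NOT x4)) OR x1) AND ((NOT x4 AND (NOT (x3 OR x4) OR NOT NOT (x3 AND x4))) OR NOT x1)   [De Morgan]
= (x4 OR ((x3 OR x4) AND (NOT x3 OR NOT x4)) OR x1) AND ((NOT x4 AND ((NOT x3 AND NOT x4) OR NOT NOT (x3 AND x4))) OR NOT x1)   [De Morgan]
= (x4 OR ((x3 OR x4) AND (NOT x3 OR NOT x4)) OR x1) AND ((NOT x4 AND ((NOT x3 AND NOT x4) OR (x3 AND x4))) OR NOT x1)   [double negation]
= (x4 OR x3 OR x4 OR x1) AND (x4 OR NOT x3 OR NOT x4 OR x1) AND (NOT x4 OR NOT x1) AND (NOT x3 OR x3 OR NOT x1) AND (NOT x3 OR x4 OR NOT x1) AND (NOT x4 OR x3 OR NOT x1) AND (NOT x4 OR x4 OR NOT x1)   [distribute OR over AND]
= (x4 OR x3 OR x1) AND (NOT x4 OR NOT x1) AND (NOT x3 OR x4 OR NOT x1)   [simplify]

(x4 OR x3 OR x1) AND (NOT x4 OR NOT x1) AND (NOT x3 OR x4 OR NOT x1)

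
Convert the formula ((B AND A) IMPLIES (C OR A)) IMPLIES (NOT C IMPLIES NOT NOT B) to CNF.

B OR C

((B AND A) IMPLIES (C OR A)) IMPLIES (NOT C IMPLIES NOT NOT B)
= NOT ((B AND A) IMPLIES (C OR A)) OR (NOT C IMPLIES NOT NOT B)   — eliminate IMPLIES
= NOT (NOT (B AND A) OR C OR A) OR (NOT C IMPLIES NOT NOT B)   — eliminate IMPLIES
= NOT (NOT (B AND A) OR C OR A) OR NOT NOT C OR NOT NOT B   — eliminate IMPLIES
= (NOT NOT (B AND A) AND NOT C AND NOT A) OR NOT NOT C OR NOT NOT B   — De Morgan
= (B AND A AND NOT C AND NOT A) OR NOT NOT C OR NOT NOT B   — double negation
= (B AND A AND NOT C AND NOT A) OR C OR NOT NOT B   — double negation
= (B AND A AND NOT C AND NOT A) OR C OR B   — double negation
= (B OR C OR B) AND (A OR C OR B) AND (NOT C OR C OR B) AND (NOT A OR C OR B)   — distribute OR over AND
= B OR C   — simplify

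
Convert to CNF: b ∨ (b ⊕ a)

b ∨ (b ⊕ a)
≡ b ∨ ((b ∨ a) ∧ ¬(b ∧ a))   — expand ⊕
≡ b ∨ ((b ∨ a) ∧ (¬b ∨ ¬a))   — De Morgan
≡ (b ∨ b ∨ a) ∧ (b ∨ ¬b ∨ ¬a)   — distribute ∨ over ∧
≡ b ∨ a   — simplify

b ∨ a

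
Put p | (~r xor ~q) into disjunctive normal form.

p | (~r xor ~q)
≡ p | (~r & ~~q) | (~~r & ~q)
≡ p | (~r & q) | (~~r & ~q)
≡ p | (~r & q) | (r & ~q)

p | (~r & q) | (r & ~q)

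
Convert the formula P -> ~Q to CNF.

P -> ~Q
≡ ~P | ~Q   [eliminate ->]

~P | ~Q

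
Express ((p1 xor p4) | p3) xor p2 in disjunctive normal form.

((p1 xor p4) | p3) xor p2
⇔ (((p1 xor p4) | p3) & ~p2) | (~((p1 xor p4) | p3) & p2)   [expand xor]
⇔ (((p1 & ~p4) | (~p1 & p4) | p3) & ~p2) | (~((p1 xor p4) | p3) & p2)   [expand xor]
⇔ (((p1 & ~p4) | (~p1 & p4) | p3) & ~p2) | (~((p1 & ~p4) | (~p1 & p4) | p3) & p2)   [expand xor]
⇔ (((p1 & ~p4) | (~p1 & p4) | p3) & ~p2) | (~(p1 & ~p4) & ~(~p1 & p4) & ~p3 & p2)   [De Morgan]
⇔ (((p1 & ~p4) | (~p1 & p4) | p3) & ~p2) | ((~p1 | ~~p4) & ~(~p1 & p4) & ~p3 & p2)   [De Morgan]
⇔ (((p1 & ~p4) | (~p1 & p4) | p3) & ~p2) | ((~p1 | p4) & ~(~p1 & p4) & ~p3 & p2)   [double negation]
⇔ (((p1 & ~p4) | (~p1 & p4) | p3) & ~p2) | ((~p1 | p4) & (~~p1 | ~p4) & ~p3 & p2)   [De Morgan]
⇔ (((p1 & ~p4) | (~p1 & p4) | p3) & ~p2) | ((~p1 | p4) & (p1 | ~p4) & ~p3 & p2)   [double negation]
⇔ (p1 & ~p4 & ~p2) | (~p1 & p4 & ~p2) | (p3 & ~p2) | (~p1 & p1 & ~p3 & p2) | (~p1 & ~p4 & ~p3 & p2) | (p4 & p1 & ~p3 & p2) | (p4 & ~p4 & ~p3 & p2)   [distribute & over |]
⇔ (p1 & ~p4 & ~p2) | (~p1 & p4 & ~p2) | (p3 & ~p2) | (~p1 & ~p4 & ~p3 & p2) | (p4 & p1 & ~p3 & p2)   [simplify]

(p1 & ~p4 & ~p2) | (~p1 & p4 & ~p2) | (p3 & ~p2) | (~p1 & ~p4 & ~p3 & p2) | (p4 & p1 & ~p3 & p2)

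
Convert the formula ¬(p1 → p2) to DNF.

¬(p1 → p2)
= ¬(¬p1 ∨ p2)   — eliminate →
= ¬¬p1 ∧ ¬p2   — De Morgan
= p1 ∧ ¬p2   — double negation

p1 ∧ ¬p2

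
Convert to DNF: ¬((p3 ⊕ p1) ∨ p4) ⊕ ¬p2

(¬p3 ∧ ¬p1 ∧ ¬p4 ∧ p2) ∨ (p1 ∧ p3 ∧ ¬p4 ∧ p2) ∨ (p3 ∧ ¬p1 ∧ ¬p2) ∨ (¬p3 ∧ p1 ∧ ¬p2) ∨ (p4 ∧ ¬p2)

¬((p3 ⊕ p1) ∨ p4) ⊕ ¬p2
= (¬((p3 ⊕ p1) ∨ p4) ∧ ¬¬p2) ∨ (¬¬((p3 ⊕ p1) ∨ p4) ∧ ¬p2)   (expand ⊕)
= (¬((p3 ∧ ¬p1) ∨ (¬p3 ∧ p1) ∨ p4) ∧ ¬¬p2) ∨ (¬¬((p3 ⊕ p1) ∨ p4) ∧ ¬p2)   (expand ⊕)
= (¬((p3 ∧ ¬p1) ∨ (¬p3 ∧ p1) ∨ p4) ∧ ¬¬p2) ∨ (¬¬((p3 ∧ ¬p1) ∨ (¬p3 ∧ p1) ∨ p4) ∧ ¬p2)   (expand ⊕)
= (¬(p3 ∧ ¬p1) ∧ ¬(¬p3 ∧ p1) ∧ ¬p4 ∧ ¬¬p2) ∨ (¬¬((p3 ∧ ¬p1) ∨ (¬p3 ∧ p1) ∨ p4) ∧ ¬p2)   (De Morgan)
= ((¬p3 ∨ ¬¬p1) ∧ ¬(¬p3 ∧ p1) ∧ ¬p4 ∧ ¬¬p2) ∨ (¬¬((p3 ∧ ¬p1) ∨ (¬p3 ∧ p1) ∨ p4) ∧ ¬p2)   (De Morgan)
= ((¬p3 ∨ p1) ∧ ¬(¬p3 ∧ p1) ∧ ¬p4 ∧ ¬¬p2) ∨ (¬¬((p3 ∧ ¬p1) ∨ (¬p3 ∧ p1) ∨ p4) ∧ ¬p2)   (double negation)
= ((¬p3 ∨ p1) ∧ (¬¬p3 ∨ ¬p1) ∧ ¬p4 ∧ ¬¬p2) ∨ (¬¬((p3 ∧ ¬p1) ∨ (¬p3 ∧ p1) ∨ p4) ∧ ¬p2)   (De Morgan)
= ((¬p3 ∨ p1) ∧ (p3 ∨ ¬p1) ∧ ¬p4 ∧ ¬¬p2) ∨ (¬¬((p3 ∧ ¬p1) ∨ (¬p3 ∧ p1) ∨ p4) ∧ ¬p2)   (double negation)
= ((¬p3 ∨ p1) ∧ (p3 ∨ ¬p1) ∧ ¬p4 ∧ p2) ∨ (¬¬((p3 ∧ ¬p1) ∨ (¬p3 ∧ p1) ∨ p4) ∧ ¬p2)   (double negation)
= ((¬p3 ∨ p1) ∧ (p3 ∨ ¬p1) ∧ ¬p4 ∧ p2) ∨ (((p3 ∧ ¬p1) ∨ (¬p3 ∧ p1) ∨ p4) ∧ ¬p2)   (double negation)
= (¬p3 ∧ p3 ∧ ¬p4 ∧ p2) ∨ (¬p3 ∧ ¬p1 ∧ ¬p4 ∧ p2) ∨ (p1 ∧ p3 ∧ ¬p4 ∧ p2) ∨ (p1 ∧ ¬p1 ∧ ¬p4 ∧ p2) ∨ (p3 ∧ ¬p1 ∧ ¬p2) ∨ (¬p3 ∧ p1 ∧ ¬p2) ∨ (p4 ∧ ¬p2)   (distribute ∧ over ∨)
= (¬p3 ∧ ¬p1 ∧ ¬p4 ∧ p2) ∨ (p1 ∧ p3 ∧ ¬p4 ∧ p2) ∨ (p3 ∧ ¬p1 ∧ ¬p2) ∨ (¬p3 ∧ p1 ∧ ¬p2) ∨ (p4 ∧ ¬p2)   (simplify)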